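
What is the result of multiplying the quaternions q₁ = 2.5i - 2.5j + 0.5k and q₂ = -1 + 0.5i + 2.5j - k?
5.5 - 1.25i + 5.25j + 7k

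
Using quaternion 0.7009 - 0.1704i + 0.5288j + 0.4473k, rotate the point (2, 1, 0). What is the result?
(-0.726, 1.435, -1.553)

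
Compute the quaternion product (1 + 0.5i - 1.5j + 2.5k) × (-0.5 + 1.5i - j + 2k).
-7.75 + 0.75i + 2.5j + 2.5k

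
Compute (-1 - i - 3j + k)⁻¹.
-0.0833 + 0.0833i + 0.25j - 0.0833k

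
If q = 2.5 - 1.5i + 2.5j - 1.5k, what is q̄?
2.5 + 1.5i - 2.5j + 1.5k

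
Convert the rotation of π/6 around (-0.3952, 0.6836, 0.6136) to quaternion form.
0.9659 - 0.1023i + 0.1769j + 0.1588k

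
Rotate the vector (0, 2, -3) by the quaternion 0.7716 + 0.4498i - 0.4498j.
(1.273, 3.273, 0.816)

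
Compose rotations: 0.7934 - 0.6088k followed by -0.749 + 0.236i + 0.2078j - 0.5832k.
-0.9493 + 0.0607i + 0.3085j - 0.0067k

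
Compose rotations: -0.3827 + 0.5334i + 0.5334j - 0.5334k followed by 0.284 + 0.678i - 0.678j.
-0.1087 + 0.2537i + 0.7726j + 0.5718k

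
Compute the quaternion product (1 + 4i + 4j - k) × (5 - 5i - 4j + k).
42 + 15i + 17j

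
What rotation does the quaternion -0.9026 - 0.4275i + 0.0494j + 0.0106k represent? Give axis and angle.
axis = (-0.9931, 0.1148, 0.0246), θ = 309°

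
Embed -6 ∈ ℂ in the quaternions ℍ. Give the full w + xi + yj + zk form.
-6 + 0i + 0j + 0k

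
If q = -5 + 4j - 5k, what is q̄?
-5 - 4j + 5k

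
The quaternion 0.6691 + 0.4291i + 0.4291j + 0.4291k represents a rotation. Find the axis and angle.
axis = (√3/3, √3/3, √3/3), θ = 96°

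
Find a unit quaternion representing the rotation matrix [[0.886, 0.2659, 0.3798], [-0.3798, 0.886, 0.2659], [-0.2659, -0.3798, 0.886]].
0.9563 - 0.1688i + 0.1688j - 0.1688k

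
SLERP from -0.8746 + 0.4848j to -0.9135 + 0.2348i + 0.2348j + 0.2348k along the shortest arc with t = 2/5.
-0.9095 + 0.0963i + 0.3928j + 0.0963k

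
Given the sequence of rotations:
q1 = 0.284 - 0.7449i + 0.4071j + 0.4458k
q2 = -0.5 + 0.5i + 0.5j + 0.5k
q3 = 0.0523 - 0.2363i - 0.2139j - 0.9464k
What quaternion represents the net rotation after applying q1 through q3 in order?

q2 · q1 = -0.196 + 0.5338i - 0.6569j + 0.4951k
q3 · q2 · q1 = 0.4439 - 0.6534i - 0.3806j + 0.4808k
0.4439 - 0.6534i - 0.3806j + 0.4808k


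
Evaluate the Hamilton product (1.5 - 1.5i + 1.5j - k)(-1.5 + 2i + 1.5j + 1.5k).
9i + 0.25j - 1.5k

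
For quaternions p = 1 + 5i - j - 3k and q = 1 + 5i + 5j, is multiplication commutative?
No: pq = -19 + 25i - 11j + 27k ≠ -19 - 5i + 19j - 33k = qp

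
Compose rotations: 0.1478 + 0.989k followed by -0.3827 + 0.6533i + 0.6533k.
-0.7027 + 0.0966i - 0.6461j - 0.2819k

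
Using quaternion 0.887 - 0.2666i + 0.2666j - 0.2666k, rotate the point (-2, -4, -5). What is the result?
(-5.83, -3.287, -0.456)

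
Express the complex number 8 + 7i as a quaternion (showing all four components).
8 + 7i + 0j + 0k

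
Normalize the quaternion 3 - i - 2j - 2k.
0.7071 - 0.2357i - 0.4714j - 0.4714k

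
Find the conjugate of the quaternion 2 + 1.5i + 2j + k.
2 - 1.5i - 2j - k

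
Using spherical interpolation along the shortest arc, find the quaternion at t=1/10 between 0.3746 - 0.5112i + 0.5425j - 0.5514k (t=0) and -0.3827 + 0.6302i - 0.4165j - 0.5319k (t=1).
0.4016 - 0.5616i + 0.5642j - 0.4528k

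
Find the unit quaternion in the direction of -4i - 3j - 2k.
-0.7428i - 0.5571j - 0.3714k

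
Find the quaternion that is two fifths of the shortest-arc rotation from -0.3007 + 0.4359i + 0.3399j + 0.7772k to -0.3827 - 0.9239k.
-0.0251 + 0.2875i + 0.2242j + 0.9308k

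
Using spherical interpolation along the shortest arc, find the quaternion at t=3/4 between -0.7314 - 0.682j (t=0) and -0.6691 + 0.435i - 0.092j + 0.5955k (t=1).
-0.7548 + 0.3516i - 0.2739j + 0.4813k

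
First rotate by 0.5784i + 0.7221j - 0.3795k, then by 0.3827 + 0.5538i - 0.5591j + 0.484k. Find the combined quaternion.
0.2671 + 0.084i + 0.7665j + 0.578k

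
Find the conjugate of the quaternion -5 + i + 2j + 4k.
-5 - i - 2j - 4k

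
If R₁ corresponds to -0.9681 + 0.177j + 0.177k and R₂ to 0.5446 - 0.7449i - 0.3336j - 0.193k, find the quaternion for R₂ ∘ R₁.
-0.434 + 0.6963i + 0.5512j + 0.1514k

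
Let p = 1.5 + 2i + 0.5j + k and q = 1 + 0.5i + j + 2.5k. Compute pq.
-2.5 + 3i - 2.5j + 6.5k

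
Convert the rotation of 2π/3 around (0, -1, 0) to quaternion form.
0.5 - 0.866j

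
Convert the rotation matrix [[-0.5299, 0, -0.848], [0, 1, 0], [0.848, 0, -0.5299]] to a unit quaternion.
-0.4848 + 0.8746j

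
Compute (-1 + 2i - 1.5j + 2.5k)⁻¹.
-0.0741 - 0.1481i + 0.1111j - 0.1852k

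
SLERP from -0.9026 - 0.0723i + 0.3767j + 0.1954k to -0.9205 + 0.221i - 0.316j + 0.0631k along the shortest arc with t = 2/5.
-0.9815 + 0.0501i + 0.1037j + 0.153k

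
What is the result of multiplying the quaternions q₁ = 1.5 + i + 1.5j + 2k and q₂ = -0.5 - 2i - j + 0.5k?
1.75 - 0.75i - 6.75j + 1.75k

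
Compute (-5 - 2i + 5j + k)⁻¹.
-0.0909 + 0.0364i - 0.0909j - 0.0182k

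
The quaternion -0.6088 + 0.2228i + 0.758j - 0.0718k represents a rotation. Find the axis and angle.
axis = (0.2808, 0.9555, -0.0905), θ = 255°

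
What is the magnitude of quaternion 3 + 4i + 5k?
√50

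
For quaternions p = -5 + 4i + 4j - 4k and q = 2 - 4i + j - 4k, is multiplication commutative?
No: pq = -14 + 16i + 35j + 32k ≠ -14 + 40i - 29j - 8k = qp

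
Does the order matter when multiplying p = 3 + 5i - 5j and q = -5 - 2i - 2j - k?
Yes: pq = -15 - 26i + 24j - 23k ≠ -15 - 36i + 14j + 17k = qp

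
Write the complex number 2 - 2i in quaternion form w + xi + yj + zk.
2 - 2i + 0j + 0k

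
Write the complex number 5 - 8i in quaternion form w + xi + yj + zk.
5 - 8i + 0j + 0k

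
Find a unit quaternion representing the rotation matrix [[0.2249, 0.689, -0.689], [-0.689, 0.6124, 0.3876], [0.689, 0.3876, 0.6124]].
0.7826 - 0.4402j - 0.4402k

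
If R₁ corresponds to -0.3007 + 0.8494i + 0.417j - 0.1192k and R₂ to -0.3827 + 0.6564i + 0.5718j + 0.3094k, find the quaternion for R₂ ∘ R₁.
-0.644 - 0.7196i + 0.0095j - 0.2594k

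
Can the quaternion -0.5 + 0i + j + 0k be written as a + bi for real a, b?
No. The quaternion -0.5 + j has j-coefficient y = 1 and k-coefficient z = 0, not both zero, so it does not lie in the complex subalgebra spanned by 1 and i.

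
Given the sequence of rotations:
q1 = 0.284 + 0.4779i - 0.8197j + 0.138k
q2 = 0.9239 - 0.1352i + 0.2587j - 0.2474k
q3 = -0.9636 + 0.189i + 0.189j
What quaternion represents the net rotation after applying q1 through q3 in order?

q2 · q1 = 0.5732 + 0.236i - 0.7834j + 0.0444k
q3 · q2 · q1 = -0.4489 - 0.1107i + 0.8548j - 0.2355k
-0.4489 - 0.1107i + 0.8548j - 0.2355k


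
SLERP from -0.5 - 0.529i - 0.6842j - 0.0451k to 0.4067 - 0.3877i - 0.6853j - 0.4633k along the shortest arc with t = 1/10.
-0.4182 - 0.5415i - 0.7227j - 0.0983k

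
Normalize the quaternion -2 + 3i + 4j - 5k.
-0.2722 + 0.4082i + 0.5443j - 0.6804k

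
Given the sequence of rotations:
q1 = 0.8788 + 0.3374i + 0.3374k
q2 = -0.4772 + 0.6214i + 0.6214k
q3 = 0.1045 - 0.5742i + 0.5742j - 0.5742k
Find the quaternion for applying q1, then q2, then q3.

q2 · q1 = -0.8387 + 0.3851i + 0.3851k
q3 · q2 · q1 = 0.3546 + 0.7429i - 0.4816j + 0.3007k
0.3546 + 0.7429i - 0.4816j + 0.3007k


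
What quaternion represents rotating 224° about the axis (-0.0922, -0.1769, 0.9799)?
-0.3746 - 0.0855i - 0.164j + 0.9085k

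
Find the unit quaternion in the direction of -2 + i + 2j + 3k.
-0.4714 + 0.2357i + 0.4714j + 0.7071k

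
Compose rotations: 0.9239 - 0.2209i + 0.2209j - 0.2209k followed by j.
-0.2209 - 0.2209i + 0.9239j + 0.2209k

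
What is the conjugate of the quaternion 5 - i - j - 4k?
5 + i + j + 4k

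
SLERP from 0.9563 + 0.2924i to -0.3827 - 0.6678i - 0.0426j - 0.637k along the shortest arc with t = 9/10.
0.4681 + 0.6549i + 0.0396j + 0.5919k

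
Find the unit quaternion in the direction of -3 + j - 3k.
-0.6882 + 0.2294j - 0.6882k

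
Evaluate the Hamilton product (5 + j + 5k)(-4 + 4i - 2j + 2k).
-28 + 32i + 6j - 14k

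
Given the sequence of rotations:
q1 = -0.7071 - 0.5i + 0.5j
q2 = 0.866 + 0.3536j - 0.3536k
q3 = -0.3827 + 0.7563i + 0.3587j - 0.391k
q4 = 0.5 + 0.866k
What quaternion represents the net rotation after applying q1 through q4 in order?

q2 · q1 = -0.7891 - 0.2562i + 0.3598j + 0.4268k
q3 · q2 · q1 = 0.5336 - 0.205i - 0.6434j + 0.5092k
q4 · q3 · q2 · q1 = -0.1742 + 0.4547i - 0.4992j + 0.7167k
-0.1742 + 0.4547i - 0.4992j + 0.7167k


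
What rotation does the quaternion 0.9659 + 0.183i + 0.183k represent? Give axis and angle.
axis = (√2/2, 0, √2/2), θ = π/6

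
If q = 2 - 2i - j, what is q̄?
2 + 2i + j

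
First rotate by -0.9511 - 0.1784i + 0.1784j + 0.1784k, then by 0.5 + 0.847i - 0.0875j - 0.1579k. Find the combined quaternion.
-0.2807 - 0.8822i + 0.0495j + 0.3749k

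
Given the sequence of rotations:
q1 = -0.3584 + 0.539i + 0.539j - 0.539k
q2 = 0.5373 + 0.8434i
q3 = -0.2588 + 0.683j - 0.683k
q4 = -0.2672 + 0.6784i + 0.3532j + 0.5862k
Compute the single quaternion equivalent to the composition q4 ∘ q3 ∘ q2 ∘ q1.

q2 · q1 = -0.6472 - 0.0127i + 0.7442j + 0.165k
q3 · q2 · q1 = -0.2281 + 0.6243i - 0.626j + 0.408k
q4 · q3 · q2 · q1 = -0.3806 + 0.1895i + 0.1759j - 0.8879k
-0.3806 + 0.1895i + 0.1759j - 0.8879k


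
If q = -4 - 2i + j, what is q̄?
-4 + 2i - j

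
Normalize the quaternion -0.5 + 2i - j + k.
-0.2 + 0.8i - 0.4j + 0.4k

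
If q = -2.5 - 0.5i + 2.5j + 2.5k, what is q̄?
-2.5 + 0.5i - 2.5j - 2.5k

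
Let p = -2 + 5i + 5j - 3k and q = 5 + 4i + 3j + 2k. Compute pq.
-39 + 36i - 3j - 24k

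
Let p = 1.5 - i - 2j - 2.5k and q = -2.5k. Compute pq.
-6.25 + 5i - 2.5j - 3.75k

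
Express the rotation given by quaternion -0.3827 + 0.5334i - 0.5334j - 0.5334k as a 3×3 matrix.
[[-0.1381, -0.9773, -0.1608], [-0.1608, -0.1381, 0.9773], [-0.9773, 0.1608, -0.1381]]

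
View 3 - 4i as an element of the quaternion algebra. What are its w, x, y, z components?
3 - 4i + 0j + 0k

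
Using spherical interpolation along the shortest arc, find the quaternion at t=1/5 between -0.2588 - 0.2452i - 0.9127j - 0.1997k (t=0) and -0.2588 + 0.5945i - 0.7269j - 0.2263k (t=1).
-0.2765 - 0.0707i - 0.9329j - 0.2194k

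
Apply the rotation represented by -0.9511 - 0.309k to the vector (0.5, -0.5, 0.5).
(0.698, -0.111, 0.5)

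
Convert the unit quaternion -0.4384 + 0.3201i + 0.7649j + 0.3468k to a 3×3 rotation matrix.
[[-0.4107, 0.7938, -0.4486], [0.1856, 0.5545, 0.8112], [0.8927, 0.2499, -0.3751]]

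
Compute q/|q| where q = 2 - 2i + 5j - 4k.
0.2857 - 0.2857i + 0.7143j - 0.5714k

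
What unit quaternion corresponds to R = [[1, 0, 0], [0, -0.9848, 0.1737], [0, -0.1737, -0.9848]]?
-0.0872 + 0.9962i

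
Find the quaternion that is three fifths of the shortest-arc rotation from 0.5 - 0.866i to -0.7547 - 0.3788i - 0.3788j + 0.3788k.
0.8841 - 0.1956i + 0.3001j - 0.3001k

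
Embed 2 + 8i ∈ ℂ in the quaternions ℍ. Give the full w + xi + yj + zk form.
2 + 8i + 0j + 0k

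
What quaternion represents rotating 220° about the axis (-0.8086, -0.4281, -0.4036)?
-0.342 - 0.7598i - 0.4023j - 0.3793k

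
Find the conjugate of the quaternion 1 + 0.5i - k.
1 - 0.5i + k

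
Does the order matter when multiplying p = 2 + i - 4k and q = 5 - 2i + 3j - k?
Yes: pq = 8 + 13i + 15j - 19k ≠ 8 - 11i - 3j - 25k = qp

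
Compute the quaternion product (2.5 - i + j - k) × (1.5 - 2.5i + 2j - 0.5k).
-1.25 - 6.25i + 8.5j - 2.25k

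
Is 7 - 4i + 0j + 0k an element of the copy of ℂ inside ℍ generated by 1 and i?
Yes. The quaternion 7 - 4i has j- and k-coefficients y = z = 0, so it lies in the complex subalgebra spanned by 1 and i.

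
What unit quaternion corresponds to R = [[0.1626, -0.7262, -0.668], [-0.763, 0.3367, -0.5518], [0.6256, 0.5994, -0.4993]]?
-0.5 - 0.5756i + 0.6468j + 0.0184k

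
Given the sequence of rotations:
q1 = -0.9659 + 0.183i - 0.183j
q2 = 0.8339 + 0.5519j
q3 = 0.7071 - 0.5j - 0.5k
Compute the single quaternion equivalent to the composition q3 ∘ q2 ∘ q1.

q2 · q1 = -0.7045 + 0.1526i - 0.6857j - 0.101k
q3 · q2 · q1 = -0.8915 - 0.1844i - 0.2089j + 0.3571k
-0.8915 - 0.1844i - 0.2089j + 0.3571k


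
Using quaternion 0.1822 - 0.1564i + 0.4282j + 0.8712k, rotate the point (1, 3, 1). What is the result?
(-2.355, -0.714, 2.223)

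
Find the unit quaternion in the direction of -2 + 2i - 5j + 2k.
-0.3288 + 0.3288i - 0.822j + 0.3288k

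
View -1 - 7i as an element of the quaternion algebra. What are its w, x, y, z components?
-1 - 7i + 0j + 0k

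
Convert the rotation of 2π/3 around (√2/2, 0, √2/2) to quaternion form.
0.5 + 0.6124i + 0.6124k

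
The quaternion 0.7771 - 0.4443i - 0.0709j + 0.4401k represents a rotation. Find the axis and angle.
axis = (-0.7059, -0.1127, 0.6993), θ = 78°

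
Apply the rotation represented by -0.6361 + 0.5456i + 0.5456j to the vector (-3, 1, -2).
(0.77, -2.77, -2.395)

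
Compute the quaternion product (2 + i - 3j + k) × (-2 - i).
-3 - 4i + 5j - 5k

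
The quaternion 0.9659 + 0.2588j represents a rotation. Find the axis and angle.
axis = (0, 1, 0), θ = π/6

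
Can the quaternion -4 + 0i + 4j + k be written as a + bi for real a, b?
No. The quaternion -4 + 4j + k has j-coefficient y = 4 and k-coefficient z = 1, not both zero, so it does not lie in the complex subalgebra spanned by 1 and i.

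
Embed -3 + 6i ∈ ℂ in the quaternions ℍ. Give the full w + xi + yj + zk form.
-3 + 6i + 0j + 0k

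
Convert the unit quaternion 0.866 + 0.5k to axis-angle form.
axis = (0, 0, 1), θ = π/3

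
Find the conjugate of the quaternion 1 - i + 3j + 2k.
1 + i - 3j - 2k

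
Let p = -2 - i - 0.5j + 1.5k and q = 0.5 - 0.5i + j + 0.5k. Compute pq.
-1.75 - 1.25i - 2.5j - 1.5k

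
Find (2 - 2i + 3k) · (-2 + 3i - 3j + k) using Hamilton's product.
-1 + 19i + 5j + 2k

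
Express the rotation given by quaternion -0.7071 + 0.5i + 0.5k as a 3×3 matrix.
[[0.5, 0.7071, 0.5], [-0.7071, 0, 0.7071], [0.5, -0.7071, 0.5]]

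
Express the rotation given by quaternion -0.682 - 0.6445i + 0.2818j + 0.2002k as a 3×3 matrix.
[[0.761, -0.0902, -0.6424], [-0.6363, 0.0891, -0.7663], [0.1263, 0.9919, 0.0104]]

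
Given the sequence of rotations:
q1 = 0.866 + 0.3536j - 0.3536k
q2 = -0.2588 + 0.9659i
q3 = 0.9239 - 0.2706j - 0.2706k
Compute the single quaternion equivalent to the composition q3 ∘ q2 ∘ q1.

q2 · q1 = -0.2241 + 0.8365i + 0.25j + 0.4331k
q3 · q2 · q1 = -0.0222 + 0.7233i + 0.0653j + 0.6871k
-0.0222 + 0.7233i + 0.0653j + 0.6871k


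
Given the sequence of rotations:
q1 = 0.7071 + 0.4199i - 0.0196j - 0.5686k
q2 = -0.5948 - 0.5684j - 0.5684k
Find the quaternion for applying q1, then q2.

q2 · q1 = -0.7549 + 0.0623i - 0.6289j + 0.175k
-0.7549 + 0.0623i - 0.6289j + 0.175k


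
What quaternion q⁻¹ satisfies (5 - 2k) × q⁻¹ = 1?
0.1724 + 0.069k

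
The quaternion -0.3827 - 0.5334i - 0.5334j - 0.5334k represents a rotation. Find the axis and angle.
axis = (-√3/3, -√3/3, -√3/3), θ = 5π/4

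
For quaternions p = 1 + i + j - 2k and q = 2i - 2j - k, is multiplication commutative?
No: pq = -2 - 3i - 5j - 5k ≠ -2 + 7i + j + 3k = qp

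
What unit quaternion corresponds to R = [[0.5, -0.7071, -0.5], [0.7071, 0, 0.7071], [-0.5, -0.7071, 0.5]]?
0.7071 - 0.5i + 0.5k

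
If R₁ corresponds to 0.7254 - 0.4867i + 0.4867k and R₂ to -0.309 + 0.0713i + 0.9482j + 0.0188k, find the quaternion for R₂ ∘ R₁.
-0.1986 + 0.6636i + 0.644j + 0.3247k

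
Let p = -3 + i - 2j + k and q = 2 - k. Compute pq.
-5 + 4i - 3j + 5k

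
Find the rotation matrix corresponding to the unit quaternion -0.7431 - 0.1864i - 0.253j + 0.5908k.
[[0.1739, 0.9724, 0.1558], [-0.7837, 0.2324, -0.576], [-0.5963, -0.0219, 0.8025]]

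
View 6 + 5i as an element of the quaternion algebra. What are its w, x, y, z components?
6 + 5i + 0j + 0k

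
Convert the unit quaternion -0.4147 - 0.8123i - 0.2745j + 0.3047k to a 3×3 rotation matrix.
[[0.6636, 0.6987, -0.2673], [0.1932, -0.5053, -0.841], [-0.7227, 0.5064, -0.4704]]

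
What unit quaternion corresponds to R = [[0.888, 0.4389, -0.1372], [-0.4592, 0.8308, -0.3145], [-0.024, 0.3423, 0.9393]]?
0.9563 + 0.1717i - 0.0296j - 0.2348k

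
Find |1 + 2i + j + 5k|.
√31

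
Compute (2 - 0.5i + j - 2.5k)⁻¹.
0.1739 + 0.0435i - 0.087j + 0.2174k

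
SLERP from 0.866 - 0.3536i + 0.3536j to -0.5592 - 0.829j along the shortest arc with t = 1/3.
0.8031 - 0.2463i + 0.5426j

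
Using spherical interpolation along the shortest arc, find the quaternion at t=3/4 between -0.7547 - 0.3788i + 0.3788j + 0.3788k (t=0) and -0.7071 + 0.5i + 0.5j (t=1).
-0.796 + 0.2939i + 0.5172j + 0.1117k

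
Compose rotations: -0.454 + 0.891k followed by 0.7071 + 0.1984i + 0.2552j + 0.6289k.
-0.8814 + 0.1373i - 0.2926j + 0.3445k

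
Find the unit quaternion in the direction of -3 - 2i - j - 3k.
-0.6255 - 0.417i - 0.2085j - 0.6255k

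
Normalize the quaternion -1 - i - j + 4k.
-0.2294 - 0.2294i - 0.2294j + 0.9177k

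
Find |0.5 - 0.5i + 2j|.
2.121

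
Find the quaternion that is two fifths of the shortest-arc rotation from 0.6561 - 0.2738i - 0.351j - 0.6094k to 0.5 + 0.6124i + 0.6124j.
0.2332 - 0.566i - 0.627j - 0.4817k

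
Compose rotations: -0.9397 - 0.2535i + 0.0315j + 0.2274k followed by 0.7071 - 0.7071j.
-0.6422 - 0.34i + 0.6867j - 0.0185k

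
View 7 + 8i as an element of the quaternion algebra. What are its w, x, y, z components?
7 + 8i + 0j + 0k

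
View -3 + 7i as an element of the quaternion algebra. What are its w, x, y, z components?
-3 + 7i + 0j + 0k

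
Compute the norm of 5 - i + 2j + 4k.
√46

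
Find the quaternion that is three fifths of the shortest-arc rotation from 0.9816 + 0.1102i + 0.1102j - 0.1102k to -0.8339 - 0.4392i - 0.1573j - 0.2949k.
0.927 + 0.3184i + 0.1436j + 0.1368k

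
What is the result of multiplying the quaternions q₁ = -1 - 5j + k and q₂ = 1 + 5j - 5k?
29 + 20i - 10j + 6k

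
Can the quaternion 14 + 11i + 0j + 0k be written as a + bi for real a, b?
Yes. The quaternion 14 + 11i has j- and k-coefficients y = z = 0, so it lies in the complex subalgebra spanned by 1 and i.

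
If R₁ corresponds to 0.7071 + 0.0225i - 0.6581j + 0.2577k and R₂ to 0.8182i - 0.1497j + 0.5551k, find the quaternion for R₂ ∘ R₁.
-0.26 + 0.9053i - 0.3042j - 0.1426k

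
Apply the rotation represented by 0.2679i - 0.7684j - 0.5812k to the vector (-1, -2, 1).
(1.368, 0.943, -1.799)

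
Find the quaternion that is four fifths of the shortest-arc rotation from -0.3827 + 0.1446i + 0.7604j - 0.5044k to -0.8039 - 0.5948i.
-0.8307 - 0.4979i + 0.2076j - 0.1377k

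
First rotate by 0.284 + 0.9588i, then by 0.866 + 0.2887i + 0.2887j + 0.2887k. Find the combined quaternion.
-0.0309 + 0.9123i + 0.3588j - 0.1948k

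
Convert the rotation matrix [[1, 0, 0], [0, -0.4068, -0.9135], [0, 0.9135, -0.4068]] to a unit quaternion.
0.5446 + 0.8387i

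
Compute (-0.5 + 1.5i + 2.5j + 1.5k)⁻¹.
-0.0455 - 0.1364i - 0.2273j - 0.1364k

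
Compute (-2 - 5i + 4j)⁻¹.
-0.0444 + 0.1111i - 0.0889j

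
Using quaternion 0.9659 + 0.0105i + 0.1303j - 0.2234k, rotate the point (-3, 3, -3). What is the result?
(-2.037, 4.222, -2.242)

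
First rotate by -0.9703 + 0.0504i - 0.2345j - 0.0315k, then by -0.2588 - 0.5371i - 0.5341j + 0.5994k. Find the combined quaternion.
0.1718 + 0.6655i + 0.5922j - 0.4206k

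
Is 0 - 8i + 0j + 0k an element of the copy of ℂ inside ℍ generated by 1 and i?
Yes. The quaternion -8i has j- and k-coefficients y = z = 0, so it lies in the complex subalgebra spanned by 1 and i.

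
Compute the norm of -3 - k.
√10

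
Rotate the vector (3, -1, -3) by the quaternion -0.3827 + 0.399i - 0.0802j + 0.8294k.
(-3.907, -1.919, 0.234)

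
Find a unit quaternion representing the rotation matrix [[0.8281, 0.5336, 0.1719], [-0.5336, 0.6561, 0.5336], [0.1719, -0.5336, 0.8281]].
0.91 - 0.2932i - 0.2932k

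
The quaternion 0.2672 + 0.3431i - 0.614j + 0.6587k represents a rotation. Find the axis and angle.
axis = (0.356, -0.6372, 0.6836), θ = 149°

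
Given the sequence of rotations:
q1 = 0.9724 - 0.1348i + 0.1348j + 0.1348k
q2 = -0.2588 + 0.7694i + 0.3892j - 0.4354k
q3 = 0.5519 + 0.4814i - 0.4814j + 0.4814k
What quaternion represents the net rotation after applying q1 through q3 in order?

q2 · q1 = -0.1417 + 0.8942i + 0.2985j - 0.3021k
q3 · q2 · q1 = -0.2195 + 0.427i + 0.8089j + 0.3392k
-0.2195 + 0.427i + 0.8089j + 0.3392k


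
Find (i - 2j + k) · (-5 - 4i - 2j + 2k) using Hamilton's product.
-2 - 7i + 4j - 15k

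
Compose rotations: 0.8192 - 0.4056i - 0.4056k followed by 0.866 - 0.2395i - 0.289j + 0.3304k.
0.7463 - 0.4302i - 0.4679j - 0.1978k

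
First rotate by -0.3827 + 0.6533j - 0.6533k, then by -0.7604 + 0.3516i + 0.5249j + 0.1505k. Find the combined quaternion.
0.0464 - 0.5758i - 0.4679j + 0.6689k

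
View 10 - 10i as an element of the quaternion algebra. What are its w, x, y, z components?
10 - 10i + 0j + 0k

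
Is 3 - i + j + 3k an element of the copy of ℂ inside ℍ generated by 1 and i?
No. The quaternion 3 - i + j + 3k has j-coefficient y = 1 and k-coefficient z = 3, not both zero, so it does not lie in the complex subalgebra spanned by 1 and i.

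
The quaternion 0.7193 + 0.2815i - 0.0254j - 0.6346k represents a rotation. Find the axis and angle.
axis = (0.4052, -0.0366, -0.9135), θ = 88°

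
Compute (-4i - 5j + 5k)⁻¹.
0.0606i + 0.0758j - 0.0758k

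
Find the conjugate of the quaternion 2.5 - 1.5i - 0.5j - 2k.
2.5 + 1.5i + 0.5j + 2k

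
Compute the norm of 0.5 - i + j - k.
1.803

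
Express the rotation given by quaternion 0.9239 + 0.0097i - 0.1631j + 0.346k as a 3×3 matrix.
[[0.7074, -0.6425, -0.2947], [0.6362, 0.7604, -0.1308], [0.3081, -0.0949, 0.9466]]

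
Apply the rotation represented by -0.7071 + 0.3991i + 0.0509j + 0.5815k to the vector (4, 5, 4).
(7.158, -0.607, 2.324)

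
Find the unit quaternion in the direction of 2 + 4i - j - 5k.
0.2949 + 0.5898i - 0.1474j - 0.7372k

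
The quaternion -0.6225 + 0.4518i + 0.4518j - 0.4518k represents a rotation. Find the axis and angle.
axis = (√3/3, √3/3, -√3/3), θ = 257°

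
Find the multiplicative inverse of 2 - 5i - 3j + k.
0.0513 + 0.1282i + 0.0769j - 0.0256k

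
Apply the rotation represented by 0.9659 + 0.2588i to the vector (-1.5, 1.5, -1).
(-1.5, 1.799, -0.116)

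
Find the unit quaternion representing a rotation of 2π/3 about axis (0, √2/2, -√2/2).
0.5 + 0.6124j - 0.6124k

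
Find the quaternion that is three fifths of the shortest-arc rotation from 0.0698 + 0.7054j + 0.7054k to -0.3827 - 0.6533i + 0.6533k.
-0.2312 - 0.4521i + 0.3397j + 0.7917k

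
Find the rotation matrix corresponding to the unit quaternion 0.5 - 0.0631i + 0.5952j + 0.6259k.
[[-0.492, -0.701, 0.5162], [0.5508, 0.2085, 0.8082], [-0.6742, 0.682, 0.2835]]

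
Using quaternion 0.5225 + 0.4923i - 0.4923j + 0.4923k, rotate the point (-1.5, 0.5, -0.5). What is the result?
(-0.531, 0.47, -1.499)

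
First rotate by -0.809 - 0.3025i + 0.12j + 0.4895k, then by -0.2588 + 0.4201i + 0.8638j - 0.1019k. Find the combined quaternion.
0.2827 + 0.1735i - 0.9047j + 0.2675k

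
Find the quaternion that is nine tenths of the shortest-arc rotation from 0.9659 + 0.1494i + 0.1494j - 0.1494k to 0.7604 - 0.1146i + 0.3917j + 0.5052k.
0.8062 - 0.0887i + 0.3766j + 0.4476k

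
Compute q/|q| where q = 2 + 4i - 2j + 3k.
0.3482 + 0.6963i - 0.3482j + 0.5222k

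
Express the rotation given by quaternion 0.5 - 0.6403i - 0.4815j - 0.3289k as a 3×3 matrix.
[[0.32, 0.9455, -0.0603], [0.2877, -0.0363, 0.957], [0.9027, -0.3236, -0.2837]]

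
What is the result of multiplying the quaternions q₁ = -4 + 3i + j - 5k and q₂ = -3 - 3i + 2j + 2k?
29 + 15i - 2j + 16k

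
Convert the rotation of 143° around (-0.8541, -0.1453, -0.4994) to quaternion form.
0.3173 - 0.81i - 0.1378j - 0.4736k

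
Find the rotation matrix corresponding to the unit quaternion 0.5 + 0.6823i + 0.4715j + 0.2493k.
[[0.4311, 0.3941, 0.8117], [0.8927, -0.0554, -0.4472], [-0.1313, 0.9174, -0.3757]]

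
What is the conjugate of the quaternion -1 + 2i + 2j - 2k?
-1 - 2i - 2j + 2k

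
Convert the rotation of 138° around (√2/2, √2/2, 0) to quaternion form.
0.3584 + 0.6601i + 0.6601j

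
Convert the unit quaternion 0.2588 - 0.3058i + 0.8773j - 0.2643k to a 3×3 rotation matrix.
[[-0.679, -0.3998, 0.6157], [-0.6734, 0.6733, -0.3055], [-0.2924, -0.622, -0.7263]]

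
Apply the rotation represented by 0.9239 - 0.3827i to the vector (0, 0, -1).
(0, -0.707, -0.707)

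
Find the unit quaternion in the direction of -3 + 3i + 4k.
-0.5145 + 0.5145i + 0.686k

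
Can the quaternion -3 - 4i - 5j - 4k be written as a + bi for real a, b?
No. The quaternion -3 - 4i - 5j - 4k has j-coefficient y = -5 and k-coefficient z = -4, not both zero, so it does not lie in the complex subalgebra spanned by 1 and i.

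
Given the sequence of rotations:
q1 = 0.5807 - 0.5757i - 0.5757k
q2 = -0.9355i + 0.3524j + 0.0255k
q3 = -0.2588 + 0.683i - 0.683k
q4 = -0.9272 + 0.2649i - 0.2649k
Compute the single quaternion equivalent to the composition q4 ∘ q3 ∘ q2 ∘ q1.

q2 · q1 = -0.5239 - 0.7461i - 0.3486j + 0.2177k
q3 · q2 · q1 = 0.7939 - 0.4028i + 0.4511j + 0.0634k
q4 · q3 · q2 · q1 = -0.6126 + 0.7033i - 0.3284j - 0.1496k
-0.6126 + 0.7033i - 0.3284j - 0.1496k


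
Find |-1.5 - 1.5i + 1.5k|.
2.598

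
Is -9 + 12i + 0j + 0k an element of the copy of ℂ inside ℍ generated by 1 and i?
Yes. The quaternion -9 + 12i has j- and k-coefficients y = z = 0, so it lies in the complex subalgebra spanned by 1 and i.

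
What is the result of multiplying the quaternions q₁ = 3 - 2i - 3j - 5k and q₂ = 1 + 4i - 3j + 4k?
22 - 17i - 24j + 25k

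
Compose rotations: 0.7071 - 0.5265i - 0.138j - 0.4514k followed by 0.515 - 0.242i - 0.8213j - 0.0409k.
0.1049 - 0.0772i - 0.7395j - 0.6604k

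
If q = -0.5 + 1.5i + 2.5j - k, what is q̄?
-0.5 - 1.5i - 2.5j + k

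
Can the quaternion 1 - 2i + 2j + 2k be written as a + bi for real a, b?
No. The quaternion 1 - 2i + 2j + 2k has j-coefficient y = 2 and k-coefficient z = 2, not both zero, so it does not lie in the complex subalgebra spanned by 1 and i.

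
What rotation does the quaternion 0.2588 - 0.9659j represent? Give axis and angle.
axis = (0, -1, 0), θ = 5π/6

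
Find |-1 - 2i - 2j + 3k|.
√18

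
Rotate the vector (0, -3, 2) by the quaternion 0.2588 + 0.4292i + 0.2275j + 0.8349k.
(2.379, 2.603, -0.75)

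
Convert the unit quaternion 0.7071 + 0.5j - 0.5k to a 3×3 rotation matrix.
[[0, 0.7071, 0.7071], [-0.7071, 0.5, -0.5], [-0.7071, -0.5, 0.5]]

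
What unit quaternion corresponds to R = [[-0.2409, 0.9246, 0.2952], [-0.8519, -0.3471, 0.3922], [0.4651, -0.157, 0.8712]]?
0.5664 - 0.2424i - 0.075j - 0.7841k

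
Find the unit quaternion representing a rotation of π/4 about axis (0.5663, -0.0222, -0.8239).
0.9239 + 0.2167i - 0.0085j - 0.3153k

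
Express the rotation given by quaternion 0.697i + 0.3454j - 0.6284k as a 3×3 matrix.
[[-0.0284, 0.4815, -0.876], [0.4815, -0.7614, -0.4341], [-0.876, -0.4341, -0.2102]]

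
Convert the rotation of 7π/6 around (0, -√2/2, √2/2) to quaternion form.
-0.2588 - 0.683j + 0.683k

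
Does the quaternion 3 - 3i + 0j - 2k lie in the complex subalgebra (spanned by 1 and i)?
No. The quaternion 3 - 3i - 2k has j-coefficient y = 0 and k-coefficient z = -2, not both zero, so it does not lie in the complex subalgebra spanned by 1 and i.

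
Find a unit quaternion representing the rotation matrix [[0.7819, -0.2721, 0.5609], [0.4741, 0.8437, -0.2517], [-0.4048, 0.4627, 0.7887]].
0.9239 + 0.1933i + 0.2613j + 0.2019k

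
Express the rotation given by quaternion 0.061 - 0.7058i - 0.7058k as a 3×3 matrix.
[[0.0037, 0.0861, 0.9963], [-0.0861, -0.9926, 0.0861], [0.9963, -0.0861, 0.0037]]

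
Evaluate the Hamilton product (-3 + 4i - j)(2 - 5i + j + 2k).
15 + 21i - 13j - 7k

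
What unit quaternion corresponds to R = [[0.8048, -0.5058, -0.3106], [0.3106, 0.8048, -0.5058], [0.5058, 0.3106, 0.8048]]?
0.9239 + 0.2209i - 0.2209j + 0.2209k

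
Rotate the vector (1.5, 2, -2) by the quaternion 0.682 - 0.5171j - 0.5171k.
(2.717, -1.197, 1.197)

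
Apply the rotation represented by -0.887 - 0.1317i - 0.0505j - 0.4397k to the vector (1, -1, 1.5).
(1.683, -0.069, 1.188)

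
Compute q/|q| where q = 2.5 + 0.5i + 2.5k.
0.7001 + 0.14i + 0.7001k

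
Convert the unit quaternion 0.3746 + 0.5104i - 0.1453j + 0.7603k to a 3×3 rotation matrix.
[[-0.1983, -0.7179, 0.6673], [0.4213, -0.6771, -0.6033], [0.885, 0.1614, 0.4368]]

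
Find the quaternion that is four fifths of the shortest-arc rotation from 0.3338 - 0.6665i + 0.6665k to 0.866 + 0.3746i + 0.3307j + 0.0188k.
0.9129 + 0.152i + 0.3104j + 0.2173k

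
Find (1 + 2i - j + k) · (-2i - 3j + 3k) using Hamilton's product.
-2 - 2i - 11j - 5k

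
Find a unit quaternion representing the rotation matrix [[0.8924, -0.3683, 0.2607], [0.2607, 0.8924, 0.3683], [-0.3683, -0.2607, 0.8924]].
0.9588 - 0.164i + 0.164j + 0.164k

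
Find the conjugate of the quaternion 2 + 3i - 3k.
2 - 3i + 3k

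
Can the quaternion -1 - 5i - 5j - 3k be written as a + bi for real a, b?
No. The quaternion -1 - 5i - 5j - 3k has j-coefficient y = -5 and k-coefficient z = -3, not both zero, so it does not lie in the complex subalgebra spanned by 1 and i.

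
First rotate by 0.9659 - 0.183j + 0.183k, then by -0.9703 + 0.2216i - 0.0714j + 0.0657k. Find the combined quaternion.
-0.9623 + 0.213i + 0.068j - 0.1547k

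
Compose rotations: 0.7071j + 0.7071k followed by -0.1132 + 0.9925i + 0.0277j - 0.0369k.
0.0065 + 0.0457i - 0.7818j + 0.6218k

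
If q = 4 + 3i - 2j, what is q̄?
4 - 3i + 2j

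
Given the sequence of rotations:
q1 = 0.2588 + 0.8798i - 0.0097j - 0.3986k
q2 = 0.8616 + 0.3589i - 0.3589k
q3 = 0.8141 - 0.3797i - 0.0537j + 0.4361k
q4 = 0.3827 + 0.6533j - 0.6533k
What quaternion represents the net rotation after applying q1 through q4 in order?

q2 · q1 = -0.2358 + 0.8474i - 0.1811j - 0.4398k
q3 · q2 · q1 = 0.3119 + 0.882i + 0.0678j - 0.3466k
q4 · q3 · q2 · q1 = -0.1514 + 0.1554i - 0.3465j - 0.9126k
-0.1514 + 0.1554i - 0.3465j - 0.9126k


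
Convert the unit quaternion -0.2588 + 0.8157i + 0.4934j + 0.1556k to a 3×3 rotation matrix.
[[0.4647, 0.8855, -0.0015], [0.7244, -0.3792, 0.5758], [0.5092, -0.2687, -0.8176]]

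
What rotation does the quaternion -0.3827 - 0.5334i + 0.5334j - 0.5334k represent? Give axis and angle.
axis = (-√3/3, √3/3, -√3/3), θ = 5π/4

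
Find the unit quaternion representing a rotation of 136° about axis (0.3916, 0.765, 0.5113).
0.3746 + 0.3631i + 0.7093j + 0.4741k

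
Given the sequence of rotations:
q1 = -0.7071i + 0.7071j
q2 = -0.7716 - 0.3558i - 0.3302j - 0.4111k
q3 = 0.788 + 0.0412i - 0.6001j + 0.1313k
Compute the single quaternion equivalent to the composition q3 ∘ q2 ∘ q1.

q2 · q1 = -0.0181 + 0.8363i - 0.2549j - 0.4851k
q3 · q2 · q1 = -0.138 + 0.9828i - 0.0602j + 0.1067k
-0.138 + 0.9828i - 0.0602j + 0.1067k


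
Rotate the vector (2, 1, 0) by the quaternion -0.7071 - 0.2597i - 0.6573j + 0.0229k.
(0.644, 1.482, -1.546)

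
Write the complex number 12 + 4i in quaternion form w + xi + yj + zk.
12 + 4i + 0j + 0k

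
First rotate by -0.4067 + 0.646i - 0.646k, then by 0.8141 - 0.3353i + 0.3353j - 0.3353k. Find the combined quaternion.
-0.3311 + 0.4457i - 0.5696j - 0.6061k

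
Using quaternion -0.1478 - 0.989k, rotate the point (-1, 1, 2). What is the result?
(0.664, -1.249, 2)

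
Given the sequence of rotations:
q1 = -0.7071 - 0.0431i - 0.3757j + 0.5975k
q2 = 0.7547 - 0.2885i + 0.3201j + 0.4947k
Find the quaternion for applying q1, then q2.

q2 · q1 = -0.7214 + 0.5486i - 0.3588j + 0.2233k
-0.7214 + 0.5486i - 0.3588j + 0.2233k


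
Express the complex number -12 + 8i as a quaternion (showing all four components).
-12 + 8i + 0j + 0k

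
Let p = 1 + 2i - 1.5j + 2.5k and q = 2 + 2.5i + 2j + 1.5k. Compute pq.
-3.75 - 0.75i + 2.25j + 14.25k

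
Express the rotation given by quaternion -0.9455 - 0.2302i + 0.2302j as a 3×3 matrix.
[[0.894, -0.106, -0.4353], [-0.106, 0.894, -0.4353], [0.4353, 0.4353, 0.788]]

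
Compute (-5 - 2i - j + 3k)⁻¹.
-0.1282 + 0.0513i + 0.0256j - 0.0769k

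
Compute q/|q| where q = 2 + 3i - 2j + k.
0.4714 + 0.7071i - 0.4714j + 0.2357k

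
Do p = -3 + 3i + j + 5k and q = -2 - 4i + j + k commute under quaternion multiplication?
No: pq = 12 + 2i - 28j - 6k ≠ 12 + 10i + 18j - 20k = qp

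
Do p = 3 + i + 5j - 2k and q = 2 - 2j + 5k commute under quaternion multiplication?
No: pq = 26 + 23i - j + 9k ≠ 26 - 19i + 9j + 13k = qp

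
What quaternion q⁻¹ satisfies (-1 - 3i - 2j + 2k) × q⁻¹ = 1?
-0.0556 + 0.1667i + 0.1111j - 0.1111k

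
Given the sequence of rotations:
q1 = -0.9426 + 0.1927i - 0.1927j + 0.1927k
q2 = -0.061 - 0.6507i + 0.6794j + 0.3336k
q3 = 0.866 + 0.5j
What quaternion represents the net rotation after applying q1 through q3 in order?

q2 · q1 = 0.2495 + 0.7968i - 0.439j - 0.3317k
q3 · q2 · q1 = 0.4356 + 0.5242i - 0.2554j - 0.6857k
0.4356 + 0.5242i - 0.2554j - 0.6857k


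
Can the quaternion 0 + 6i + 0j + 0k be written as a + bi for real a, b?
Yes. The quaternion 6i has j- and k-coefficients y = z = 0, so it lies in the complex subalgebra spanned by 1 and i.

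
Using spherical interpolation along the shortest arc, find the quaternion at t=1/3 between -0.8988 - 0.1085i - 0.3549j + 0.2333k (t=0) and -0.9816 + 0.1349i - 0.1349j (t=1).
-0.9445 - 0.0274i - 0.2865j + 0.158k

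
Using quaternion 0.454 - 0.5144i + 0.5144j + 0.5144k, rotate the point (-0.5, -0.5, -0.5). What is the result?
(0.558, -0.438, 0.496)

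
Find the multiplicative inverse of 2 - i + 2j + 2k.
0.1538 + 0.0769i - 0.1538j - 0.1538k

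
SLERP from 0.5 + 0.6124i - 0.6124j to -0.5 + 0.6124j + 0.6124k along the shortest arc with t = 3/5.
0.5525 + 0.2751i - 0.6767j - 0.4016k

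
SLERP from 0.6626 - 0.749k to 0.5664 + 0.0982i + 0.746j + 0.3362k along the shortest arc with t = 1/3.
0.8135 + 0.0459i + 0.3487j - 0.4632k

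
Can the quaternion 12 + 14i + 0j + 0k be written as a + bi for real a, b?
Yes. The quaternion 12 + 14i has j- and k-coefficients y = z = 0, so it lies in the complex subalgebra spanned by 1 and i.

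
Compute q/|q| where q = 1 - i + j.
0.5774 - 0.5774i + 0.5774j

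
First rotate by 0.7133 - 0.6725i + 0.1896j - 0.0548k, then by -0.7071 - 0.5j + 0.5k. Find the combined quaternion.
-0.3822 + 0.4081i - 0.827j + 0.0591k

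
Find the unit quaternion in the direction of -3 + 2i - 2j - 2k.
-0.6547 + 0.4364i - 0.4364j - 0.4364k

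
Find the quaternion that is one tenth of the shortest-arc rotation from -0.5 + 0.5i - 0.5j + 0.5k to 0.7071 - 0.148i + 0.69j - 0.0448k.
-0.5322 + 0.4722i - 0.5303j + 0.4611k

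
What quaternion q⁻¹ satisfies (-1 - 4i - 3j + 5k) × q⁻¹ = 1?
-0.0196 + 0.0784i + 0.0588j - 0.098k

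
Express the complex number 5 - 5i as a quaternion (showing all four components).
5 - 5i + 0j + 0k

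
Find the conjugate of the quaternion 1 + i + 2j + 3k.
1 - i - 2j - 3k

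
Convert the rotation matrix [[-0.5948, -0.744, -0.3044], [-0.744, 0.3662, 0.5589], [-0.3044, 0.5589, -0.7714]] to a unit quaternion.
-0.4501i + 0.8265j + 0.3381k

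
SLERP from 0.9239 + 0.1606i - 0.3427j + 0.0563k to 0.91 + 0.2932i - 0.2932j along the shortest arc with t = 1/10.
0.9235 + 0.1741i - 0.3381j + 0.0507k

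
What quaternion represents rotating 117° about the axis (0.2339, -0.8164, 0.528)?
0.5225 + 0.1994i - 0.6961j + 0.4502k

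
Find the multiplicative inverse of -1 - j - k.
-0.3333 + 0.3333j + 0.3333k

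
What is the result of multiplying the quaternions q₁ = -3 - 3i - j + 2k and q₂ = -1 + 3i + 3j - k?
17 - 11i - 5j - 5k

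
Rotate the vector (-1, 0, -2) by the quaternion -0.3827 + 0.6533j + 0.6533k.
(1.707, -1.207, -0.793)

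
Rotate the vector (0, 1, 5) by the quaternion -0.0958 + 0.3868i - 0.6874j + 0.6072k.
(2.592, -3.84, -2.13)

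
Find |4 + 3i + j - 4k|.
√42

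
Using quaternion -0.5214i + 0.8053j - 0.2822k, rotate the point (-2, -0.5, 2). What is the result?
(1.921, 0.622, -2.043)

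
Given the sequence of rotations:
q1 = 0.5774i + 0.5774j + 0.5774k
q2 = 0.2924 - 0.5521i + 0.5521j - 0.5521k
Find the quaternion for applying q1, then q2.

q2 · q1 = 0.3188 + 0.8064i + 0.1688j - 0.4687k
0.3188 + 0.8064i + 0.1688j - 0.4687k


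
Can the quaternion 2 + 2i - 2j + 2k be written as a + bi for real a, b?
No. The quaternion 2 + 2i - 2j + 2k has j-coefficient y = -2 and k-coefficient z = 2, not both zero, so it does not lie in the complex subalgebra spanned by 1 and i.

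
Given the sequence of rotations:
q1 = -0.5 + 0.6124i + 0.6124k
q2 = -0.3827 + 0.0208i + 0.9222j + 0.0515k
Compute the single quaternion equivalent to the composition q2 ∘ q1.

q2 · q1 = 0.1471 + 0.32i - 0.4423j - 0.8249k
0.1471 + 0.32i - 0.4423j - 0.8249k


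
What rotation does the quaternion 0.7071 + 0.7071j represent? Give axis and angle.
axis = (0, 1, 0), θ = π/2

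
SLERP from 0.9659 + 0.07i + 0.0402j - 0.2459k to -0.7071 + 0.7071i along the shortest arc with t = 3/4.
0.8367 - 0.543i + 0.0114j - 0.0697k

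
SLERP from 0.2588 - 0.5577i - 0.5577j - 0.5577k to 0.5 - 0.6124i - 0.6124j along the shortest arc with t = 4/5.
0.4647 - 0.6205i - 0.6205j - 0.1188k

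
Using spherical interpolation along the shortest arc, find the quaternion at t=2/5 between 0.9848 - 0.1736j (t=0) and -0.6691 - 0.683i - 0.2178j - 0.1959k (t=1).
0.9474 + 0.3072i - 0.016j + 0.0881k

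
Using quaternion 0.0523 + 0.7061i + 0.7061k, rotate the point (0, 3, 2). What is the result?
(1.773, -3.131, 0.227)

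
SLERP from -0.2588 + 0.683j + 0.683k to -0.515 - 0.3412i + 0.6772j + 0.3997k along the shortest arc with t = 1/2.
-0.4003 - 0.1765i + 0.7036j + 0.56k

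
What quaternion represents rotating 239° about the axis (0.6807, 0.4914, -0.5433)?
-0.4924 + 0.5925i + 0.4277j - 0.4729k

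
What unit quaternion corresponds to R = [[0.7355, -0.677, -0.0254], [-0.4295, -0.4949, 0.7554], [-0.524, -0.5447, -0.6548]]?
-0.3827 + 0.8493i - 0.3257j - 0.1617k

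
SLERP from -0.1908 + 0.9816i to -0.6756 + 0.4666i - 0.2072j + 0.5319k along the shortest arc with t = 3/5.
-0.5344 + 0.7559i - 0.1373j + 0.3524k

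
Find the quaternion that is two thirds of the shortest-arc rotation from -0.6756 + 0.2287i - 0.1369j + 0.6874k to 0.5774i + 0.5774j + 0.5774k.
-0.2722 + 0.5262i + 0.3789j + 0.711k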